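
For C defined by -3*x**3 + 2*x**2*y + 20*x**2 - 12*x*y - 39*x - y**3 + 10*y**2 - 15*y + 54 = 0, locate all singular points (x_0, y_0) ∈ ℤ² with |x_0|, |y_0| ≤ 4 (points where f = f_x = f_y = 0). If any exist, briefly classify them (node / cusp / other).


Singular points: {(3, 3)}; classification: node.

Compute partial derivatives:
  f_x = -9*x**2 + 4*x*y + 40*x - 12*y - 39.
  f_y = 2*x**2 - 12*x - 3*y**2 + 20*y - 15.
Scan x_0 ∈ {−4, ..., 4}. For each x_0, f_y(x_0, y) is a polynomial in y; find its integer roots y ∈ {−4, ..., 4}, then test f_x and f at those candidates.
  x = -4: f_y(-4, y) = -3*y**2 + 20*y + 65; no integer root y with |y| ≤ 4.
  x = -3: f_y(-3, y) = -3*y**2 + 20*y + 39; no integer root y with |y| ≤ 4.
  x = -2: f_y(-2, y) = -3*y**2 + 20*y + 17; no integer root y with |y| ≤ 4.
  x = -1: f_y(-1, y) = -3*y**2 + 20*y - 1; no integer root y with |y| ≤ 4.
  x = 0: f_y(0, y) = -3*y**2 + 20*y - 15; no integer root y with |y| ≤ 4.
  x = 1: f_y(1, y) = -3*y**2 + 20*y - 25; no integer root y with |y| ≤ 4.
  x = 2: f_y(2, y) = -3*y**2 + 20*y - 31; no integer root y with |y| ≤ 4.
  x = 3: f_y(3, y) = -3*y**2 + 20*y - 33; vanishes at y ∈ {3}. (3, 3): f_x = 0, f = 0 — SINGULAR.
  x = 4: f_y(4, y) = -3*y**2 + 20*y - 31; no integer root y with |y| ≤ 4.
Only singular point on the grid: (3, 3).
Classify: substitute x = 3 + u, y = 3 + v and expand: f = -3*u**3 + 2*u**2*v - u**2 - v**3 + v**2.
No constant or linear terms (consistent with a singular point). Quadratic part: -u**2 + v**2. Cubic part: -3*u**3 + 2*u**2*v - v**3.
The quadratic part v**2 - u**2 = (v − u)(v + u) splits into two distinct linear factors, so there are two distinct tangent lines y − 3 = ±(x − 3) — this is a node (ordinary double point).
Classification: node.


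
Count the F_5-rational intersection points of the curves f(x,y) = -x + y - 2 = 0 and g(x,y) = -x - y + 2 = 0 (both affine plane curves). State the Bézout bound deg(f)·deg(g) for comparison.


Common zeros: {(0, 2)}; count = 1; Bézout bound = 1.

deg(f) = 1, deg(g) = 1, so Bézout bound = 1.
Scan x ∈ F_5. For each x, list the y ∈ F_5 with f(x, y) ≡ 0 and those with g(x, y) ≡ 0 (mod 5); the common zeros in that column are the intersection.
  x = 0: f ≡ 0 at y ∈ {2}; g ≡ 0 at y ∈ {2}; common: {2}.
  x = 1: f ≡ 0 at y ∈ {3}; g ≡ 0 at y ∈ {1}; common: ∅.
  x = 2: f ≡ 0 at y ∈ {4}; g ≡ 0 at y ∈ {0}; common: ∅.
  x = 3: f ≡ 0 at y ∈ {0}; g ≡ 0 at y ∈ {4}; common: ∅.
  x = 4: f ≡ 0 at y ∈ {1}; g ≡ 0 at y ∈ {3}; common: ∅.
Collecting: common zeros = {(0, 2)}, so the count is 1.
Comparison with the Bézout bound: 1 ≤ 1 = deg(f)·deg(g), as expected for curves with no common component (the bound is attained).


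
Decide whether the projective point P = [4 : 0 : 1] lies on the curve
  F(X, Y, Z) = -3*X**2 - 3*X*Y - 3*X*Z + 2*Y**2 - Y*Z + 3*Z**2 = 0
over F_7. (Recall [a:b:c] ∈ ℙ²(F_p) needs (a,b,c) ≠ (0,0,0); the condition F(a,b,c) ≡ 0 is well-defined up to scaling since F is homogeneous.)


F(4,0,1) ≡ 6 (mod 7); P is NOT on the curve.

Evaluate F(4, 0, 1) term-by-term (mod 7).
  -3*X**2 ↦ -3·16·1·1 = -48
  -3*X*Y ↦ -3·4·0·1 = 0
  -3*X*Z ↦ -3·4·1·1 = -12
  2*Y**2 ↦ 2·1·0·1 = 0
  -Y*Z ↦ -1·1·0·1 = 0
  3*Z**2 ↦ 3·1·1·1 = 3
Sum: F(4, 0, 1) = (-48) + (0) + (-12) + (0) + (0) + (3) = -57.
Reducing mod 7: -57 ≡ 6 (mod 7).
Since F(a, b, c) ≡ 6 ≠ 0 (mod 7), P does NOT lie on the curve.


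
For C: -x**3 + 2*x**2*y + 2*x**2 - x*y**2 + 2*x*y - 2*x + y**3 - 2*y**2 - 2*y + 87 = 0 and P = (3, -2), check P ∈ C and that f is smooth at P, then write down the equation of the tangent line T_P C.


Tangent line at P: -49*x + 54*y + 255 = 0.

Step 1: f(3, -2) = 0, so P lies on C.
Step 2: partial derivatives
  f_x(x, y) = -3*x**2 + 4*x*y + 4*x - y**2 + 2*y - 2, f_y(x, y) = 2*x**2 - 2*x*y + 2*x + 3*y**2 - 4*y - 2.
  f_x(P) = -49, f_y(P) = 54 (gradient nonzero, so P is smooth).
Step 3: tangent line at P: -49·(x − 3) + 54·(y − -2) = 0.
Expanding: -49*x + 54*y + 255 = 0.


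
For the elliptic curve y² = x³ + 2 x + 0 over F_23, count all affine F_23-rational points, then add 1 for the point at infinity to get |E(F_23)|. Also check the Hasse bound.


Affine points = {(0, 0), (1, 7), (1, 16), (2, 9), (2, 14), (4, 7), (4, 16), (7, 9), (7, 14), (10, 10), (10, 13), (12, 2), (12, 21), (14, 9), (14, 14), (15, 1), (15, 22), (17, 5), (17, 18), (18, 7), (18, 16), (20, 6), (20, 17)}; affine count = 23; |E(F_23)| = 24.

Discriminant check: Δ ∝ 4a³ + 27b² = 4·2³ + 27·0² = 4·8 + 27·0 ≡ 9 (mod 23). Nonzero ⇒ E is nonsingular.
For each x ∈ F_23, compute rhs = x³ + 2·x + 0 mod 23, then count y ∈ F_23 with y² ≡ rhs.
  x = 0: rhs = 0, matching y values: 0 (1 points).
  x = 1: rhs = 3, matching y values: 7, 16 (2 points).
  x = 2: rhs = 12, matching y values: 9, 14 (2 points).
  x = 3: rhs = 10, matching y values: none (0 points).
  x = 4: rhs = 3, matching y values: 7, 16 (2 points).
  x = 5: rhs = 20, matching y values: none (0 points).
  x = 6: rhs = 21, matching y values: none (0 points).
  x = 7: rhs = 12, matching y values: 9, 14 (2 points).
  x = 8: rhs = 22, matching y values: none (0 points).
  x = 9: rhs = 11, matching y values: none (0 points).
  x = 10: rhs = 8, matching y values: 10, 13 (2 points).
  x = 11: rhs = 19, matching y values: none (0 points).
  x = 12: rhs = 4, matching y values: 2, 21 (2 points).
  x = 13: rhs = 15, matching y values: none (0 points).
  x = 14: rhs = 12, matching y values: 9, 14 (2 points).
  x = 15: rhs = 1, matching y values: 1, 22 (2 points).
  x = 16: rhs = 11, matching y values: none (0 points).
  x = 17: rhs = 2, matching y values: 5, 18 (2 points).
  x = 18: rhs = 3, matching y values: 7, 16 (2 points).
  x = 19: rhs = 20, matching y values: none (0 points).
  x = 20: rhs = 13, matching y values: 6, 17 (2 points).
  x = 21: rhs = 11, matching y values: none (0 points).
  x = 22: rhs = 20, matching y values: none (0 points).
Total affine count: 23.
Full point count |E(F_23)| = 23 + 1 = 24.
Hasse bound: |24 − (23+1)| = |0| = 0 ≤ 2√23 ≈ 9.5917 ✓.


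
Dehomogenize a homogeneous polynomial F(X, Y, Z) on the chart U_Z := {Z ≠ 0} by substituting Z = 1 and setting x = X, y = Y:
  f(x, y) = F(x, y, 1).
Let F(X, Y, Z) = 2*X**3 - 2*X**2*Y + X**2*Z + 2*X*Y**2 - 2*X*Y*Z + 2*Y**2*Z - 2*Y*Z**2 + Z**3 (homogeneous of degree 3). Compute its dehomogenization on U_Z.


f(x, y) = 2*x**3 - 2*x**2*y + x**2 + 2*x*y**2 - 2*x*y + 2*y**2 - 2*y + 1

On U_Z we set Z = 1. Each monomial c·X^i·Y^j·Z^k in F becomes c·x^i·y^j·1^k = c·x^i·y^j.
Substituting Z = 1: F(X, Y, 1) = 2*x**3 - 2*x**2*y + x**2 + 2*x*y**2 - 2*x*y + 2*y**2 - 2*y + 1.
Note: deg(f) ≤ deg(F) = 3; strict inequality happens when F is divisible by Z (lost terms).


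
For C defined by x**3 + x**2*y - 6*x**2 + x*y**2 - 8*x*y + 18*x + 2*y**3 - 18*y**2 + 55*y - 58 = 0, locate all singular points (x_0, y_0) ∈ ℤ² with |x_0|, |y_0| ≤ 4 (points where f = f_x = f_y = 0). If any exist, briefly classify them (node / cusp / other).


Singular points: {(1, 3)}; classification: cusp.

Compute partial derivatives:
  f_x = 3*x**2 + 2*x*y - 12*x + y**2 - 8*y + 18.
  f_y = x**2 + 2*x*y - 8*x + 6*y**2 - 36*y + 55.
Scan x_0 ∈ {−4, ..., 4}. For each x_0, f_y(x_0, y) is a polynomial in y; find its integer roots y ∈ {−4, ..., 4}, then test f_x and f at those candidates.
  x = -4: f_y(-4, y) = 6*y**2 - 44*y + 103; no integer root y with |y| ≤ 4.
  x = -3: f_y(-3, y) = 6*y**2 - 42*y + 88; no integer root y with |y| ≤ 4.
  x = -2: f_y(-2, y) = 6*y**2 - 40*y + 75; no integer root y with |y| ≤ 4.
  x = -1: f_y(-1, y) = 6*y**2 - 38*y + 64; no integer root y with |y| ≤ 4.
  x = 0: f_y(0, y) = 6*y**2 - 36*y + 55; no integer root y with |y| ≤ 4.
  x = 1: f_y(1, y) = 6*y**2 - 34*y + 48; vanishes at y ∈ {3}. (1, 3): f_x = 0, f = 0 — SINGULAR.
  x = 2: f_y(2, y) = 6*y**2 - 32*y + 43; no integer root y with |y| ≤ 4.
  x = 3: f_y(3, y) = 6*y**2 - 30*y + 40; no integer root y with |y| ≤ 4.
  x = 4: f_y(4, y) = 6*y**2 - 28*y + 39; no integer root y with |y| ≤ 4.
Only singular point on the grid: (1, 3).
Classify: substitute x = 1 + u, y = 3 + v and expand: f = u**3 + u**2*v + u*v**2 + 2*v**3 + v**2.
No constant or linear terms (consistent with a singular point). Quadratic part: v**2. Cubic part: u**3 + u**2*v + u*v**2 + 2*v**3.
The quadratic part v**2 is a perfect square, so there is a single (double) tangent line v = 0, i.e. y = 3. Restricting the cubic part to that line (v = 0) leaves u**3 ≠ 0, so f is not divisible by v and the branch is v² ≈ -u**3 to lowest order — this is a cusp.
Classification: cusp.


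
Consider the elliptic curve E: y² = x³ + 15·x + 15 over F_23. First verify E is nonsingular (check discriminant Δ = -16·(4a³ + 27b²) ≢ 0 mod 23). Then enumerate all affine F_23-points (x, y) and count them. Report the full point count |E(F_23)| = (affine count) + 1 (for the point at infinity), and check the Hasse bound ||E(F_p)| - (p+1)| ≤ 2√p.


Affine points = {(1, 10), (1, 13), (3, 8), (3, 15), (4, 1), (4, 22), (5, 10), (5, 13), (7, 7), (7, 16), (8, 7), (8, 16), (11, 4), (11, 19), (14, 5), (14, 18), (15, 2), (15, 21), (16, 2), (16, 21), (17, 10), (17, 13), (19, 11), (19, 12), (20, 9), (20, 14), (21, 0)}; affine count = 27; |E(F_23)| = 28.

Discriminant check: Δ ∝ 4a³ + 27b² = 4·15³ + 27·15² = 4·3375 + 27·225 ≡ 2 (mod 23). Nonzero ⇒ E is nonsingular.
For each x ∈ F_23, compute rhs = x³ + 15·x + 15 mod 23, then count y ∈ F_23 with y² ≡ rhs.
  x = 0: rhs = 15, matching y values: none (0 points).
  x = 1: rhs = 8, matching y values: 10, 13 (2 points).
  x = 2: rhs = 7, matching y values: none (0 points).
  x = 3: rhs = 18, matching y values: 8, 15 (2 points).
  x = 4: rhs = 1, matching y values: 1, 22 (2 points).
  x = 5: rhs = 8, matching y values: 10, 13 (2 points).
  x = 6: rhs = 22, matching y values: none (0 points).
  x = 7: rhs = 3, matching y values: 7, 16 (2 points).
  x = 8: rhs = 3, matching y values: 7, 16 (2 points).
  x = 9: rhs = 5, matching y values: none (0 points).
  x = 10: rhs = 15, matching y values: none (0 points).
  x = 11: rhs = 16, matching y values: 4, 19 (2 points).
  x = 12: rhs = 14, matching y values: none (0 points).
  x = 13: rhs = 15, matching y values: none (0 points).
  x = 14: rhs = 2, matching y values: 5, 18 (2 points).
  x = 15: rhs = 4, matching y values: 2, 21 (2 points).
  x = 16: rhs = 4, matching y values: 2, 21 (2 points).
  x = 17: rhs = 8, matching y values: 10, 13 (2 points).
  x = 18: rhs = 22, matching y values: none (0 points).
  x = 19: rhs = 6, matching y values: 11, 12 (2 points).
  x = 20: rhs = 12, matching y values: 9, 14 (2 points).
  x = 21: rhs = 0, matching y values: 0 (1 points).
  x = 22: rhs = 22, matching y values: none (0 points).
Total affine count: 27.
Full point count |E(F_23)| = 27 + 1 = 28.
Hasse bound: |28 − (23+1)| = |4| = 4 ≤ 2√23 ≈ 9.5917 ✓.


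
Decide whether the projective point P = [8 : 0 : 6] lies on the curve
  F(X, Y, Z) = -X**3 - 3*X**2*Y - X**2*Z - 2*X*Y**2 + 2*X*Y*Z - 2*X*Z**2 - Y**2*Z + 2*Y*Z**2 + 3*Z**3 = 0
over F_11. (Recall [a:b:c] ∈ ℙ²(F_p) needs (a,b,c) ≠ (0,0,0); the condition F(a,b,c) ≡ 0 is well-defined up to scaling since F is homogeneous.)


F(8,0,6) ≡ 1 (mod 11); P is NOT on the curve.

Evaluate F(8, 0, 6) term-by-term (mod 11).
  -X**3 ↦ -1·512·1·1 = -512
  -3*X**2*Y ↦ -3·64·0·1 = 0
  -X**2*Z ↦ -1·64·1·6 = -384
  -2*X*Y**2 ↦ -2·8·0·1 = 0
  2*X*Y*Z ↦ 2·8·0·6 = 0
  -2*X*Z**2 ↦ -2·8·1·36 = -576
  -Y**2*Z ↦ -1·1·0·6 = 0
  2*Y*Z**2 ↦ 2·1·0·36 = 0
  3*Z**3 ↦ 3·1·1·216 = 648
Sum: F(8, 0, 6) = (-512) + (0) + (-384) + (0) + (0) + (-576) + (0) + (0) + (648) = -824.
Reducing mod 11: -824 ≡ 1 (mod 11).
Since F(a, b, c) ≡ 1 ≠ 0 (mod 11), P does NOT lie on the curve.


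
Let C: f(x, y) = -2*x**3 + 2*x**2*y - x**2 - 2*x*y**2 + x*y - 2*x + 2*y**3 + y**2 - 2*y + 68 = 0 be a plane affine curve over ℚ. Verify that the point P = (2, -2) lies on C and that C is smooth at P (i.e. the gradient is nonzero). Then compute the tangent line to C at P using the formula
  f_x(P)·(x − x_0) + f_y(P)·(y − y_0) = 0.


Tangent line at P: -56*x + 44*y + 200 = 0.

Step 1: f(2, -2) = 0, so P lies on C.
Step 2: partial derivatives
  f_x(x, y) = -6*x**2 + 4*x*y - 2*x - 2*y**2 + y - 2, f_y(x, y) = 2*x**2 - 4*x*y + x + 6*y**2 + 2*y - 2.
  f_x(P) = -56, f_y(P) = 44 (gradient nonzero, so P is smooth).
Step 3: tangent line at P: -56·(x − 2) + 44·(y − -2) = 0.
Expanding: -56*x + 44*y + 200 = 0.


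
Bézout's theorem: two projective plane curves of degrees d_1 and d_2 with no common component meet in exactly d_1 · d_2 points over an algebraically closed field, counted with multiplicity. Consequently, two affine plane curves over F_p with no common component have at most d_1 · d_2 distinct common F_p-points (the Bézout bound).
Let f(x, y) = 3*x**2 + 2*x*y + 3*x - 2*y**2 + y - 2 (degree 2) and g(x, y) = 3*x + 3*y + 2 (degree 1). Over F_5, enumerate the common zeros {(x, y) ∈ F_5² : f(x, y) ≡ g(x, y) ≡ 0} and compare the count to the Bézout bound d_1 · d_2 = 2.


Common zeros: ∅; count = 0; Bézout bound = 2.

deg(f) = 2, deg(g) = 1, so Bézout bound = 2.
Scan x ∈ F_5. For each x, list the y ∈ F_5 with f(x, y) ≡ 0 and those with g(x, y) ≡ 0 (mod 5); the common zeros in that column are the intersection.
  x = 0: f ≡ 0 at y ∈ {4}; g ≡ 0 at y ∈ {1}; common: ∅.
  x = 1: f ≡ 0 at y ∈ {1, 3}; g ≡ 0 at y ∈ {0}; common: ∅.
  x = 2: f ≡ 0 at y ∈ ∅; g ≡ 0 at y ∈ {4}; common: ∅.
  x = 3: f ≡ 0 at y ∈ {2, 4}; g ≡ 0 at y ∈ {3}; common: ∅.
  x = 4: f ≡ 0 at y ∈ {1}; g ≡ 0 at y ∈ {2}; common: ∅.
Collecting: common zeros = ∅, so the count is 0.
Comparison with the Bézout bound: 0 ≤ 2 = deg(f)·deg(g), as expected for curves with no common component (the affine F_5-count falls short of the bound because intersections may lie at infinity, over extension fields, or carry multiplicity).


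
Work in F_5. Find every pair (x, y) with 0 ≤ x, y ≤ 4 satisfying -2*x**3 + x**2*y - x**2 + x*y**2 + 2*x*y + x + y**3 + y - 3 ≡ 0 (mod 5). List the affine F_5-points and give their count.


Affine F_5-points: {(0, 4), (1, 0), (1, 2), (4, 3), (4, 4)}; count = 5.

For each of the 25 pairs (x, y) ∈ F_5², evaluate f(x, y) mod 5. Record the zeros.
  x = 0: [0↦2, 1↦4, 2↦2, 3↦2, 4↦0]  zeros at y ∈ {4}
  x = 1: [0↦0, 1↦1, 2↦0, 3↦3, 4↦1]  zeros at y ∈ {0, 2}
  x = 2: [0↦4, 1↦1, 2↦3, 3↦1, 4↦1]  zeros at y ∈ ∅
  x = 3: [0↦2, 1↦2, 2↦4, 3↦4, 4↦3]  zeros at y ∈ ∅
  x = 4: [0↦2, 1↦2, 2↦1, 3↦0, 4↦0]  zeros at y ∈ {3, 4}
Collecting zeros: affine points = {(0, 4), (1, 0), (1, 2), (4, 3), (4, 4)}.
Total count |C(F_5)_aff| = 5.


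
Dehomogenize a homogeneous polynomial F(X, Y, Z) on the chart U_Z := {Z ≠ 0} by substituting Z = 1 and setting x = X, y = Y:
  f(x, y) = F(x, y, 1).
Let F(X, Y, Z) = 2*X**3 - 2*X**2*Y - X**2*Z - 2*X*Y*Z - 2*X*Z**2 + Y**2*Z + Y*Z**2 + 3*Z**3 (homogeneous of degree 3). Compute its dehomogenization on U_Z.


f(x, y) = 2*x**3 - 2*x**2*y - x**2 - 2*x*y - 2*x + y**2 + y + 3

On U_Z we set Z = 1. Each monomial c·X^i·Y^j·Z^k in F becomes c·x^i·y^j·1^k = c·x^i·y^j.
Substituting Z = 1: F(X, Y, 1) = 2*x**3 - 2*x**2*y - x**2 - 2*x*y - 2*x + y**2 + y + 3.
Note: deg(f) ≤ deg(F) = 3; strict inequality happens when F is divisible by Z (lost terms).


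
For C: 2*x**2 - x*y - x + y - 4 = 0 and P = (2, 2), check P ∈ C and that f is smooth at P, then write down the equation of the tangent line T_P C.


Tangent line at P: 5*x - y - 8 = 0.

Step 1: f(2, 2) = 0, so P lies on C.
Step 2: partial derivatives
  f_x(x, y) = 4*x - y - 1, f_y(x, y) = 1 - x.
  f_x(P) = 5, f_y(P) = -1 (gradient nonzero, so P is smooth).
Step 3: tangent line at P: 5·(x − 2) + -1·(y − 2) = 0.
Expanding: 5*x - y - 8 = 0.


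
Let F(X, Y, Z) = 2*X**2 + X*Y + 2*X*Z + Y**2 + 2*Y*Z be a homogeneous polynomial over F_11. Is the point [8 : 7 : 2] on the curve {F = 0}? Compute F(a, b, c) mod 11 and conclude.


F(8,7,2) ≡ 7 (mod 11); P is NOT on the curve.

Evaluate F(8, 7, 2) term-by-term (mod 11).
  2*X**2 ↦ 2·64·1·1 = 128
  X*Y ↦ 1·8·7·1 = 56
  2*X*Z ↦ 2·8·1·2 = 32
  Y**2 ↦ 1·1·49·1 = 49
  2*Y*Z ↦ 2·1·7·2 = 28
Sum: F(8, 7, 2) = (128) + (56) + (32) + (49) + (28) = 293.
Reducing mod 11: 293 ≡ 7 (mod 11).
Since F(a, b, c) ≡ 7 ≠ 0 (mod 11), P does NOT lie on the curve.


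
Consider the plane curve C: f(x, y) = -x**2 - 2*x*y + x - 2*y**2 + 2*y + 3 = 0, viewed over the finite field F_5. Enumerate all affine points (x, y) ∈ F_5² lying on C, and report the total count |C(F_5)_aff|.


Affine F_5-points: {(1, 2), (1, 3), (4, 3), (4, 4)}; count = 4.

For each of the 25 pairs (x, y) ∈ F_5², evaluate f(x, y) mod 5. Record the zeros.
  x = 0: [0↦3, 1↦3, 2↦4, 3↦1, 4↦4]  zeros at y ∈ ∅
  x = 1: [0↦3, 1↦1, 2↦0, 3↦0, 4↦1]  zeros at y ∈ {2, 3}
  x = 2: [0↦1, 1↦2, 2↦4, 3↦2, 4↦1]  zeros at y ∈ ∅
  x = 3: [0↦2, 1↦1, 2↦1, 3↦2, 4↦4]  zeros at y ∈ ∅
  x = 4: [0↦1, 1↦3, 2↦1, 3↦0, 4↦0]  zeros at y ∈ {3, 4}
Collecting zeros: affine points = {(1, 2), (1, 3), (4, 3), (4, 4)}.
Total count |C(F_5)_aff| = 4.


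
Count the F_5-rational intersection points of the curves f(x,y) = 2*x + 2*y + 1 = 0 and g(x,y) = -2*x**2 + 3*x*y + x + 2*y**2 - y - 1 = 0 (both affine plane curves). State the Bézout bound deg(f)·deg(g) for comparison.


Common zeros: {(0, 2)}; count = 1; Bézout bound = 2.

deg(f) = 1, deg(g) = 2, so Bézout bound = 2.
Scan x ∈ F_5. For each x, list the y ∈ F_5 with f(x, y) ≡ 0 and those with g(x, y) ≡ 0 (mod 5); the common zeros in that column are the intersection.
  x = 0: f ≡ 0 at y ∈ {2}; g ≡ 0 at y ∈ {1, 2}; common: {2}.
  x = 1: f ≡ 0 at y ∈ {1}; g ≡ 0 at y ∈ {2}; common: ∅.
  x = 2: f ≡ 0 at y ∈ {0}; g ≡ 0 at y ∈ {1, 4}; common: ∅.
  x = 3: f ≡ 0 at y ∈ {4}; g ≡ 0 at y ∈ ∅; common: ∅.
  x = 4: f ≡ 0 at y ∈ {3}; g ≡ 0 at y ∈ ∅; common: ∅.
Collecting: common zeros = {(0, 2)}, so the count is 1.
Comparison with the Bézout bound: 1 ≤ 2 = deg(f)·deg(g), as expected for curves with no common component (the affine F_5-count falls short of the bound because intersections may lie at infinity, over extension fields, or carry multiplicity).


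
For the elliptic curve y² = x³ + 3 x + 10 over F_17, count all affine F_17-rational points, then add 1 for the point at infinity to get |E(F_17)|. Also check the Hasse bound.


Affine points = {(4, 1), (4, 16), (7, 0), (8, 6), (8, 11), (9, 1), (9, 16), (13, 6), (13, 11), (14, 5), (14, 12), (15, 8), (15, 9)}; affine count = 13; |E(F_17)| = 14.

Discriminant check: Δ ∝ 4a³ + 27b² = 4·3³ + 27·10² = 4·27 + 27·100 ≡ 3 (mod 17). Nonzero ⇒ E is nonsingular.
For each x ∈ F_17, compute rhs = x³ + 3·x + 10 mod 17, then count y ∈ F_17 with y² ≡ rhs.
  x = 0: rhs = 10, matching y values: none (0 points).
  x = 1: rhs = 14, matching y values: none (0 points).
  x = 2: rhs = 7, matching y values: none (0 points).
  x = 3: rhs = 12, matching y values: none (0 points).
  x = 4: rhs = 1, matching y values: 1, 16 (2 points).
  x = 5: rhs = 14, matching y values: none (0 points).
  x = 6: rhs = 6, matching y values: none (0 points).
  x = 7: rhs = 0, matching y values: 0 (1 points).
  x = 8: rhs = 2, matching y values: 6, 11 (2 points).
  x = 9: rhs = 1, matching y values: 1, 16 (2 points).
  x = 10: rhs = 3, matching y values: none (0 points).
  x = 11: rhs = 14, matching y values: none (0 points).
  x = 12: rhs = 6, matching y values: none (0 points).
  x = 13: rhs = 2, matching y values: 6, 11 (2 points).
  x = 14: rhs = 8, matching y values: 5, 12 (2 points).
  x = 15: rhs = 13, matching y values: 8, 9 (2 points).
  x = 16: rhs = 6, matching y values: none (0 points).
Total affine count: 13.
Full point count |E(F_17)| = 13 + 1 = 14.
Hasse bound: |14 − (17+1)| = |-4| = 4 ≤ 2√17 ≈ 8.2462 ✓.


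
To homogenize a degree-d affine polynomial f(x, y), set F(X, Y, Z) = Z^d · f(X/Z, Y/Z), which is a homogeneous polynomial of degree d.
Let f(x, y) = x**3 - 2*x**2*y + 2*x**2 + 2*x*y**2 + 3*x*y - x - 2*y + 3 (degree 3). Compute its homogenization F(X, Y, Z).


F(X, Y, Z) = X**3 - 2*X**2*Y + 2*X**2*Z + 2*X*Y**2 + 3*X*Y*Z - X*Z**2 - 2*Y*Z**2 + 3*Z**3

deg(f) = 3.
Substitute x = X/Z, y = Y/Z into f, then multiply by Z^3.
  monomial 1·x^3·y^0 ↦ 1·X^3·Y^0·Z^0.
  monomial -2·x^2·y^1 ↦ -2·X^2·Y^1·Z^0.
  monomial 2·x^2·y^0 ↦ 2·X^2·Y^0·Z^1.
  monomial 2·x^1·y^2 ↦ 2·X^1·Y^2·Z^0.
  monomial 3·x^1·y^1 ↦ 3·X^1·Y^1·Z^1.
  monomial -1·x^1·y^0 ↦ -1·X^1·Y^0·Z^2.
  monomial -2·x^0·y^1 ↦ -2·X^0·Y^1·Z^2.
  monomial 3·x^0·y^0 ↦ 3·X^0·Y^0·Z^3.
Collecting: F(X, Y, Z) = X**3 - 2*X**2*Y + 2*X**2*Z + 2*X*Y**2 + 3*X*Y*Z - X*Z**2 - 2*Y*Z**2 + 3*Z**3.


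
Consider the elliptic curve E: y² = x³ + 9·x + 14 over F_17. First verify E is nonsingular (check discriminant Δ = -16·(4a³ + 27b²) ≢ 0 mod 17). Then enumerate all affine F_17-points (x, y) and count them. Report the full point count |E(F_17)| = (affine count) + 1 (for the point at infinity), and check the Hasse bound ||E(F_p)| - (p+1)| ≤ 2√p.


Affine points = {(3, 0), (9, 5), (9, 12), (10, 4), (10, 13), (11, 4), (11, 13), (13, 4), (13, 13), (16, 2), (16, 15)}; affine count = 11; |E(F_17)| = 12.

Discriminant check: Δ ∝ 4a³ + 27b² = 4·9³ + 27·14² = 4·729 + 27·196 ≡ 14 (mod 17). Nonzero ⇒ E is nonsingular.
For each x ∈ F_17, compute rhs = x³ + 9·x + 14 mod 17, then count y ∈ F_17 with y² ≡ rhs.
  x = 0: rhs = 14, matching y values: none (0 points).
  x = 1: rhs = 7, matching y values: none (0 points).
  x = 2: rhs = 6, matching y values: none (0 points).
  x = 3: rhs = 0, matching y values: 0 (1 points).
  x = 4: rhs = 12, matching y values: none (0 points).
  x = 5: rhs = 14, matching y values: none (0 points).
  x = 6: rhs = 12, matching y values: none (0 points).
  x = 7: rhs = 12, matching y values: none (0 points).
  x = 8: rhs = 3, matching y values: none (0 points).
  x = 9: rhs = 8, matching y values: 5, 12 (2 points).
  x = 10: rhs = 16, matching y values: 4, 13 (2 points).
  x = 11: rhs = 16, matching y values: 4, 13 (2 points).
  x = 12: rhs = 14, matching y values: none (0 points).
  x = 13: rhs = 16, matching y values: 4, 13 (2 points).
  x = 14: rhs = 11, matching y values: none (0 points).
  x = 15: rhs = 5, matching y values: none (0 points).
  x = 16: rhs = 4, matching y values: 2, 15 (2 points).
Total affine count: 11.
Full point count |E(F_17)| = 11 + 1 = 12.
Hasse bound: |12 − (17+1)| = |-6| = 6 ≤ 2√17 ≈ 8.2462 ✓.


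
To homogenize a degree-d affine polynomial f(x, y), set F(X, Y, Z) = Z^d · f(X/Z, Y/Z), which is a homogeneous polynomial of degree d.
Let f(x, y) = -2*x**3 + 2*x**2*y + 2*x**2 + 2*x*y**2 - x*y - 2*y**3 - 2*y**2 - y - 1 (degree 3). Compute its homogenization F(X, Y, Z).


F(X, Y, Z) = -2*X**3 + 2*X**2*Y + 2*X**2*Z + 2*X*Y**2 - X*Y*Z - 2*Y**3 - 2*Y**2*Z - Y*Z**2 - Z**3

deg(f) = 3.
Substitute x = X/Z, y = Y/Z into f, then multiply by Z^3.
  monomial -2·x^3·y^0 ↦ -2·X^3·Y^0·Z^0.
  monomial 2·x^2·y^1 ↦ 2·X^2·Y^1·Z^0.
  monomial 2·x^2·y^0 ↦ 2·X^2·Y^0·Z^1.
  monomial 2·x^1·y^2 ↦ 2·X^1·Y^2·Z^0.
  monomial -1·x^1·y^1 ↦ -1·X^1·Y^1·Z^1.
  monomial -2·x^0·y^3 ↦ -2·X^0·Y^3·Z^0.
  monomial -2·x^0·y^2 ↦ -2·X^0·Y^2·Z^1.
  monomial -1·x^0·y^1 ↦ -1·X^0·Y^1·Z^2.
  monomial -1·x^0·y^0 ↦ -1·X^0·Y^0·Z^3.
Collecting: F(X, Y, Z) = -2*X**3 + 2*X**2*Y + 2*X**2*Z + 2*X*Y**2 - X*Y*Z - 2*Y**3 - 2*Y**2*Z - Y*Z**2 - Z**3.


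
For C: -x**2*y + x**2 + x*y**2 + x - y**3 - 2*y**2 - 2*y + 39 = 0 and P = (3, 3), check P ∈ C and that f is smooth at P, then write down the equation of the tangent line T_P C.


Tangent line at P: -2*x - 32*y + 102 = 0.

Step 1: f(3, 3) = 0, so P lies on C.
Step 2: partial derivatives
  f_x(x, y) = -2*x*y + 2*x + y**2 + 1, f_y(x, y) = -x**2 + 2*x*y - 3*y**2 - 4*y - 2.
  f_x(P) = -2, f_y(P) = -32 (gradient nonzero, so P is smooth).
Step 3: tangent line at P: -2·(x − 3) + -32·(y − 3) = 0.
Expanding: -2*x - 32*y + 102 = 0.


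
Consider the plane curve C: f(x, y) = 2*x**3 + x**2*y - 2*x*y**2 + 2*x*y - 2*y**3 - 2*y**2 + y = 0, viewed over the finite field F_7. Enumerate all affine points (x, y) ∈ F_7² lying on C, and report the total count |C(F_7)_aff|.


Affine F_7-points: {(0, 0), (1, 1), (5, 3), (6, 3), (6, 5), (6, 6)}; count = 6.

For each of the 49 pairs (x, y) ∈ F_7², evaluate f(x, y) mod 7. Record the zeros.
  x = 0: [0↦0, 1↦4, 2↦6, 3↦1, 4↦5, 5↦6, 6↦6]  zeros at y ∈ {0}
  x = 1: [0↦2, 1↦0, 2↦6, 3↦1, 4↦1, 5↦1, 6↦3]  zeros at y ∈ {1}
  x = 2: [0↦2, 1↦3, 2↦1, 3↦5, 4↦3, 5↦4, 6↦3]  zeros at y ∈ ∅
  x = 3: [0↦5, 1↦4, 2↦3, 3↦4, 4↦2, 5↦6, 6↦4]  zeros at y ∈ ∅
  x = 4: [0↦2, 1↦1, 2↦3, 3↦3, 4↦3, 5↦5, 6↦4]  zeros at y ∈ ∅
  x = 5: [0↦5, 1↦6, 2↦6, 3↦0, 4↦4, 5↦6, 6↦1]  zeros at y ∈ {3}
  x = 6: [0↦5, 1↦3, 2↦3, 3↦0, 4↦3, 5↦0, 6↦0]  zeros at y ∈ {3, 5, 6}
Collecting zeros: affine points = {(0, 0), (1, 1), (5, 3), (6, 3), (6, 5), (6, 6)}.
Total count |C(F_7)_aff| = 6.


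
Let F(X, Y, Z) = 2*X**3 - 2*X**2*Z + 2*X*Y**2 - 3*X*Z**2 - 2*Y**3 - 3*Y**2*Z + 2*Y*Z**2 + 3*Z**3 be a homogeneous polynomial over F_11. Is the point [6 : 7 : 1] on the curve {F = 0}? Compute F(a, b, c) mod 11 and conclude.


F(6,7,1) ≡ 4 (mod 11); P is NOT on the curve.

Evaluate F(6, 7, 1) term-by-term (mod 11).
  2*X**3 ↦ 2·216·1·1 = 432
  -2*X**2*Z ↦ -2·36·1·1 = -72
  2*X*Y**2 ↦ 2·6·49·1 = 588
  -3*X*Z**2 ↦ -3·6·1·1 = -18
  -2*Y**3 ↦ -2·1·343·1 = -686
  -3*Y**2*Z ↦ -3·1·49·1 = -147
  2*Y*Z**2 ↦ 2·1·7·1 = 14
  3*Z**3 ↦ 3·1·1·1 = 3
Sum: F(6, 7, 1) = (432) + (-72) + (588) + (-18) + (-686) + (-147) + (14) + (3) = 114.
Reducing mod 11: 114 ≡ 4 (mod 11).
Since F(a, b, c) ≡ 4 ≠ 0 (mod 11), P does NOT lie on the curve.


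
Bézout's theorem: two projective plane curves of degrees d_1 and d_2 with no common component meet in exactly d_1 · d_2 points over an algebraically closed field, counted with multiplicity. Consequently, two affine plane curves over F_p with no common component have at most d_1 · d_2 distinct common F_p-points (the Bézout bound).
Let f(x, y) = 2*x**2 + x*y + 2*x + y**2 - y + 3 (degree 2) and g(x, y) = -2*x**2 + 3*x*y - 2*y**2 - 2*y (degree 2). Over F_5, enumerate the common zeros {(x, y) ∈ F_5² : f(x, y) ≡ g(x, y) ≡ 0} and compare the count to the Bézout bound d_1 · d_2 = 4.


Common zeros: {(0, 4)}; count = 1; Bézout bound = 4.

deg(f) = 2, deg(g) = 2, so Bézout bound = 4.
Scan x ∈ F_5. For each x, list the y ∈ F_5 with f(x, y) ≡ 0 and those with g(x, y) ≡ 0 (mod 5); the common zeros in that column are the intersection.
  x = 0: f ≡ 0 at y ∈ {2, 4}; g ≡ 0 at y ∈ {0, 4}; common: {4}.
  x = 1: f ≡ 0 at y ∈ ∅; g ≡ 0 at y ∈ {4}; common: ∅.
  x = 2: f ≡ 0 at y ∈ {0, 4}; g ≡ 0 at y ∈ ∅; common: ∅.
  x = 3: f ≡ 0 at y ∈ {1, 2}; g ≡ 0 at y ∈ {3}; common: ∅.
  x = 4: f ≡ 0 at y ∈ ∅; g ≡ 0 at y ∈ {2, 3}; common: ∅.
Collecting: common zeros = {(0, 4)}, so the count is 1.
Comparison with the Bézout bound: 1 ≤ 4 = deg(f)·deg(g), as expected for curves with no common component (the affine F_5-count falls short of the bound because intersections may lie at infinity, over extension fields, or carry multiplicity).


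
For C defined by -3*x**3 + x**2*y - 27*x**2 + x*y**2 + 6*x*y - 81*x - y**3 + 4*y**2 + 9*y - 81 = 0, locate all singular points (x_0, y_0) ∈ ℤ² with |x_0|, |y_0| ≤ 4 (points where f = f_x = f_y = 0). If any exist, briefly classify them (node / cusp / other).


Singular points: {(-3, 0)}; classification: cusp.

Compute partial derivatives:
  f_x = -9*x**2 + 2*x*y - 54*x + y**2 + 6*y - 81.
  f_y = x**2 + 2*x*y + 6*x - 3*y**2 + 8*y + 9.
Scan x_0 ∈ {−4, ..., 4}. For each x_0, f_y(x_0, y) is a polynomial in y; find its integer roots y ∈ {−4, ..., 4}, then test f_x and f at those candidates.
  x = -4: f_y(-4, y) = 1 - 3*y**2; no integer root y with |y| ≤ 4.
  x = -3: f_y(-3, y) = -3*y**2 + 2*y; vanishes at y ∈ {0}. (-3, 0): f_x = 0, f = 0 — SINGULAR.
  x = -2: f_y(-2, y) = -3*y**2 + 4*y + 1; no integer root y with |y| ≤ 4.
  x = -1: f_y(-1, y) = -3*y**2 + 6*y + 4; no integer root y with |y| ≤ 4.
  x = 0: f_y(0, y) = -3*y**2 + 8*y + 9; no integer root y with |y| ≤ 4.
  x = 1: f_y(1, y) = -3*y**2 + 10*y + 16; no integer root y with |y| ≤ 4.
  x = 2: f_y(2, y) = -3*y**2 + 12*y + 25; no integer root y with |y| ≤ 4.
  x = 3: f_y(3, y) = -3*y**2 + 14*y + 36; no integer root y with |y| ≤ 4.
  x = 4: f_y(4, y) = -3*y**2 + 16*y + 49; no integer root y with |y| ≤ 4.
Only singular point on the grid: (-3, 0).
Classify: substitute x = -3 + u, y = 0 + v and expand: f = -3*u**3 + u**2*v + u*v**2 - v**3 + v**2.
No constant or linear terms (consistent with a singular point). Quadratic part: v**2. Cubic part: -3*u**3 + u**2*v + u*v**2 - v**3.
The quadratic part v**2 is a perfect square, so there is a single (double) tangent line v = 0, i.e. y = 0. Restricting the cubic part to that line (v = 0) leaves -3*u**3 ≠ 0, so f is not divisible by v and the branch is v² ≈ 3*u**3 to lowest order — this is a cusp.
Classification: cusp.


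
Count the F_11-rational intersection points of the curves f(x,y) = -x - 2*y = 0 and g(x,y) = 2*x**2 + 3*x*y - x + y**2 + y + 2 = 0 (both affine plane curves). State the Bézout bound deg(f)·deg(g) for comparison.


Common zeros: ∅; count = 0; Bézout bound = 2.

deg(f) = 1, deg(g) = 2, so Bézout bound = 2.
Scan x ∈ F_11. For each x, list the y ∈ F_11 with f(x, y) ≡ 0 and those with g(x, y) ≡ 0 (mod 11); the common zeros in that column are the intersection.
  x = 0: f ≡ 0 at y ∈ {0}; g ≡ 0 at y ∈ {4, 6}; common: ∅.
  x = 1: f ≡ 0 at y ∈ {5}; g ≡ 0 at y ∈ {8, 10}; common: ∅.
  x = 2: f ≡ 0 at y ∈ {10}; g ≡ 0 at y ∈ ∅; common: ∅.
  x = 3: f ≡ 0 at y ∈ {4}; g ≡ 0 at y ∈ ∅; common: ∅.
  x = 4: f ≡ 0 at y ∈ {9}; g ≡ 0 at y ∈ {1, 8}; common: ∅.
  x = 5: f ≡ 0 at y ∈ {3}; g ≡ 0 at y ∈ ∅; common: ∅.
  x = 6: f ≡ 0 at y ∈ {8}; g ≡ 0 at y ∈ {1, 2}; common: ∅.
  x = 7: f ≡ 0 at y ∈ {2}; g ≡ 0 at y ∈ ∅; common: ∅.
  x = 8: f ≡ 0 at y ∈ {7}; g ≡ 0 at y ∈ {2, 6}; common: ∅.
  x = 9: f ≡ 0 at y ∈ {1}; g ≡ 0 at y ∈ ∅; common: ∅.
  x = 10: f ≡ 0 at y ∈ {6}; g ≡ 0 at y ∈ ∅; common: ∅.
Collecting: common zeros = ∅, so the count is 0.
Comparison with the Bézout bound: 0 ≤ 2 = deg(f)·deg(g), as expected for curves with no common component (the affine F_11-count falls short of the bound because intersections may lie at infinity, over extension fields, or carry multiplicity).


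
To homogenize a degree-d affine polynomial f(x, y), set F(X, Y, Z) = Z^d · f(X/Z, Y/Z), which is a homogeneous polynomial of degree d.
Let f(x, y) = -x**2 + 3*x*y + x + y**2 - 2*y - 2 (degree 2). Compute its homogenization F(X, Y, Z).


F(X, Y, Z) = -X**2 + 3*X*Y + X*Z + Y**2 - 2*Y*Z - 2*Z**2

deg(f) = 2.
Substitute x = X/Z, y = Y/Z into f, then multiply by Z^2.
  monomial -1·x^2·y^0 ↦ -1·X^2·Y^0·Z^0.
  monomial 3·x^1·y^1 ↦ 3·X^1·Y^1·Z^0.
  monomial 1·x^1·y^0 ↦ 1·X^1·Y^0·Z^1.
  monomial 1·x^0·y^2 ↦ 1·X^0·Y^2·Z^0.
  monomial -2·x^0·y^1 ↦ -2·X^0·Y^1·Z^1.
  monomial -2·x^0·y^0 ↦ -2·X^0·Y^0·Z^2.
Collecting: F(X, Y, Z) = -X**2 + 3*X*Y + X*Z + Y**2 - 2*Y*Z - 2*Z**2.


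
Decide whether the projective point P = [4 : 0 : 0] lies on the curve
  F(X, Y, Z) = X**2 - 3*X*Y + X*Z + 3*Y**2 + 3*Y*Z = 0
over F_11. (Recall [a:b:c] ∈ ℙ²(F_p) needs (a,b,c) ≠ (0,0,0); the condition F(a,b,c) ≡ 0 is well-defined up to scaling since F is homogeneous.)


F(4,0,0) ≡ 5 (mod 11); P is NOT on the curve.

Evaluate F(4, 0, 0) term-by-term (mod 11).
  X**2 ↦ 1·16·1·1 = 16
  -3*X*Y ↦ -3·4·0·1 = 0
  X*Z ↦ 1·4·1·0 = 0
  3*Y**2 ↦ 3·1·0·1 = 0
  3*Y*Z ↦ 3·1·0·0 = 0
Sum: F(4, 0, 0) = (16) + (0) + (0) + (0) + (0) = 16.
Reducing mod 11: 16 ≡ 5 (mod 11).
Since F(a, b, c) ≡ 5 ≠ 0 (mod 11), P does NOT lie on the curve.


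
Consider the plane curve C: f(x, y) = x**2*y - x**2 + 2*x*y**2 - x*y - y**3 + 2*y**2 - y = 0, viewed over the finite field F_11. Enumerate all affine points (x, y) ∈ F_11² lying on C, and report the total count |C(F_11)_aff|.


Affine F_11-points: {(0, 0), (0, 1), (8, 2), (9, 5), (10, 5)}; count = 5.

For each of the 121 pairs (x, y) ∈ F_11², evaluate f(x, y) mod 11. Record the zeros.
  x = 0: [0↦0, 1↦0, 2↦9, 3↦10, 4↦8, 5↦8, 6↦4, 7↦1, 8↦4, 9↦7, 10↦4]  zeros at y ∈ {0, 1}
  x = 1: [0↦10, 1↦1, 2↦5, 3↦5, 4↦6, 5↦2, 6↦9, 7↦10, 8↦10, 9↦3, 10↦5]  zeros at y ∈ ∅
  x = 2: [0↦7, 1↦2, 2↦3, 3↦4, 4↦10, 5↦4, 6↦2, 7↦9, 8↦8, 9↦4, 10↦2]  zeros at y ∈ ∅
  x = 3: [0↦2, 1↦3, 2↦3, 3↦7, 4↦9, 5↦3, 6↦5, 7↦9, 8↦9, 9↦10, 10↦6]  zeros at y ∈ ∅
  x = 4: [0↦6, 1↦4, 2↦5, 3↦3, 4↦3, 5↦10, 6↦7, 7↦10, 8↦2, 9↦10, 10↦6]  zeros at y ∈ ∅
  x = 5: [0↦8, 1↦5, 2↦9, 3↦3, 4↦3, 5↦3, 6↦8, 7↦1, 8↦9, 9↦4, 10↦2]  zeros at y ∈ ∅
  x = 6: [0↦8, 1↦6, 2↦4, 3↦7, 4↦9, 5↦4, 6↦8, 7↦4, 8↦8, 9↦3, 10↦5]  zeros at y ∈ ∅
  x = 7: [0↦6, 1↦7, 2↦1, 3↦4, 4↦10, 5↦2, 6↦7, 7↦8, 8↦10, 9↦7, 10↦4]  zeros at y ∈ ∅
  x = 8: [0↦2, 1↦8, 2↦0, 3↦5, 4↦6, 5↦8, 6↦5, 7↦2, 8↦4, 9↦5, 10↦10]  zeros at y ∈ {2}
  x = 9: [0↦7, 1↦9, 2↦1, 3↦10, 4↦8, 5↦0, 6↦2, 7↦8, 8↦1, 9↦8, 10↦1]  zeros at y ∈ {5}
  x = 10: [0↦10, 1↦10, 2↦4, 3↦8, 4↦5, 5↦0, 6↦9, 7↦4, 8↦1, 9↦5, 10↦10]  zeros at y ∈ {5}
Collecting zeros: affine points = {(0, 0), (0, 1), (8, 2), (9, 5), (10, 5)}.
Total count |C(F_11)_aff| = 5.


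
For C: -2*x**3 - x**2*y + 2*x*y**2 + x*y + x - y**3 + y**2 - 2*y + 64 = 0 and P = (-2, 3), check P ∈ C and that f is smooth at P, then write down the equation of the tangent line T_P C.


Tangent line at P: 10*x - 53*y + 179 = 0.

Step 1: f(-2, 3) = 0, so P lies on C.
Step 2: partial derivatives
  f_x(x, y) = -6*x**2 - 2*x*y + 2*y**2 + y + 1, f_y(x, y) = -x**2 + 4*x*y + x - 3*y**2 + 2*y - 2.
  f_x(P) = 10, f_y(P) = -53 (gradient nonzero, so P is smooth).
Step 3: tangent line at P: 10·(x − -2) + -53·(y − 3) = 0.
Expanding: 10*x - 53*y + 179 = 0.


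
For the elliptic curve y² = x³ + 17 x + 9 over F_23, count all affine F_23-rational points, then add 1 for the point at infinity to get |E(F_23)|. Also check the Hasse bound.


Affine points = {(0, 3), (0, 20), (1, 2), (1, 21), (3, 8), (3, 15), (4, 7), (4, 16), (5, 9), (5, 14), (8, 6), (8, 17), (10, 11), (10, 12), (11, 3), (11, 20), (12, 3), (12, 20), (13, 9), (13, 14), (14, 1), (14, 22), (17, 6), (17, 17), (18, 11), (18, 12), (20, 0), (21, 6), (21, 17)}; affine count = 29; |E(F_23)| = 30.

Discriminant check: Δ ∝ 4a³ + 27b² = 4·17³ + 27·9² = 4·4913 + 27·81 ≡ 12 (mod 23). Nonzero ⇒ E is nonsingular.
For each x ∈ F_23, compute rhs = x³ + 17·x + 9 mod 23, then count y ∈ F_23 with y² ≡ rhs.
  x = 0: rhs = 9, matching y values: 3, 20 (2 points).
  x = 1: rhs = 4, matching y values: 2, 21 (2 points).
  x = 2: rhs = 5, matching y values: none (0 points).
  x = 3: rhs = 18, matching y values: 8, 15 (2 points).
  x = 4: rhs = 3, matching y values: 7, 16 (2 points).
  x = 5: rhs = 12, matching y values: 9, 14 (2 points).
  x = 6: rhs = 5, matching y values: none (0 points).
  x = 7: rhs = 11, matching y values: none (0 points).
  x = 8: rhs = 13, matching y values: 6, 17 (2 points).
  x = 9: rhs = 17, matching y values: none (0 points).
  x = 10: rhs = 6, matching y values: 11, 12 (2 points).
  x = 11: rhs = 9, matching y values: 3, 20 (2 points).
  x = 12: rhs = 9, matching y values: 3, 20 (2 points).
  x = 13: rhs = 12, matching y values: 9, 14 (2 points).
  x = 14: rhs = 1, matching y values: 1, 22 (2 points).
  x = 15: rhs = 5, matching y values: none (0 points).
  x = 16: rhs = 7, matching y values: none (0 points).
  x = 17: rhs = 13, matching y values: 6, 17 (2 points).
  x = 18: rhs = 6, matching y values: 11, 12 (2 points).
  x = 19: rhs = 15, matching y values: none (0 points).
  x = 20: rhs = 0, matching y values: 0 (1 points).
  x = 21: rhs = 13, matching y values: 6, 17 (2 points).
  x = 22: rhs = 14, matching y values: none (0 points).
Total affine count: 29.
Full point count |E(F_23)| = 29 + 1 = 30.
Hasse bound: |30 − (23+1)| = |6| = 6 ≤ 2√23 ≈ 9.5917 ✓.


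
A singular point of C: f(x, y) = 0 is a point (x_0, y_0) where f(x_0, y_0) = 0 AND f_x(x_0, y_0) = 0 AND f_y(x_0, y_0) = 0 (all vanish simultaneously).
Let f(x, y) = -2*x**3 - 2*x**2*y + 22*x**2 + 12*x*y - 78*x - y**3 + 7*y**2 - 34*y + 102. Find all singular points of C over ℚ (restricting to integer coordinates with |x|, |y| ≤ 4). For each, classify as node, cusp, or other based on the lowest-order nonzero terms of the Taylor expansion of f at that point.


Singular points: {(3, 2)}; classification: cusp.

Compute partial derivatives:
  f_x = -6*x**2 - 4*x*y + 44*x + 12*y - 78.
  f_y = -2*x**2 + 12*x - 3*y**2 + 14*y - 34.
Scan x_0 ∈ {−4, ..., 4}. For each x_0, f_y(x_0, y) is a polynomial in y; find its integer roots y ∈ {−4, ..., 4}, then test f_x and f at those candidates.
  x = -4: f_y(-4, y) = -3*y**2 + 14*y - 114; no integer root y with |y| ≤ 4.
  x = -3: f_y(-3, y) = -3*y**2 + 14*y - 88; no integer root y with |y| ≤ 4.
  x = -2: f_y(-2, y) = -3*y**2 + 14*y - 66; no integer root y with |y| ≤ 4.
  x = -1: f_y(-1, y) = -3*y**2 + 14*y - 48; no integer root y with |y| ≤ 4.
  x = 0: f_y(0, y) = -3*y**2 + 14*y - 34; no integer root y with |y| ≤ 4.
  x = 1: f_y(1, y) = -3*y**2 + 14*y - 24; no integer root y with |y| ≤ 4.
  x = 2: f_y(2, y) = -3*y**2 + 14*y - 18; no integer root y with |y| ≤ 4.
  x = 3: f_y(3, y) = -3*y**2 + 14*y - 16; vanishes at y ∈ {2}. (3, 2): f_x = 0, f = 0 — SINGULAR.
  x = 4: f_y(4, y) = -3*y**2 + 14*y - 18; no integer root y with |y| ≤ 4.
Only singular point on the grid: (3, 2).
Classify: substitute x = 3 + u, y = 2 + v and expand: f = -2*u**3 - 2*u**2*v - v**3 + v**2.
No constant or linear terms (consistent with a singular point). Quadratic part: v**2. Cubic part: -2*u**3 - 2*u**2*v - v**3.
The quadratic part v**2 is a perfect square, so there is a single (double) tangent line v = 0, i.e. y = 2. Restricting the cubic part to that line (v = 0) leaves -2*u**3 ≠ 0, so f is not divisible by v and the branch is v² ≈ 2*u**3 to lowest order — this is a cusp.
Classification: cusp.


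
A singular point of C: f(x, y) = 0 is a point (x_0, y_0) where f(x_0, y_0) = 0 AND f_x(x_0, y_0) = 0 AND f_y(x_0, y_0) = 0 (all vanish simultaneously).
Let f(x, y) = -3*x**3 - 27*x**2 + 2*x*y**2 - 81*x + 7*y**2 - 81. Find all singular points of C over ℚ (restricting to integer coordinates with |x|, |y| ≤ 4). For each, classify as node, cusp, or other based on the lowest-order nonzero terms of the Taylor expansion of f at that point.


Singular points: {(-3, 0)}; classification: cusp.

Compute partial derivatives:
  f_x = -9*x**2 - 54*x + 2*y**2 - 81.
  f_y = 4*x*y + 14*y.
Scan x_0 ∈ {−4, ..., 4}. For each x_0, f_y(x_0, y) is a polynomial in y; find its integer roots y ∈ {−4, ..., 4}, then test f_x and f at those candidates.
  x = -4: f_y(-4, y) = -2*y; vanishes at y ∈ {0}. (-4, 0): f_x = -9 ≠ 0.
  x = -3: f_y(-3, y) = 2*y; vanishes at y ∈ {0}. (-3, 0): f_x = 0, f = 0 — SINGULAR.
  x = -2: f_y(-2, y) = 6*y; vanishes at y ∈ {0}. (-2, 0): f_x = -9 ≠ 0.
  x = -1: f_y(-1, y) = 10*y; vanishes at y ∈ {0}. (-1, 0): f_x = -36 ≠ 0.
  x = 0: f_y(0, y) = 14*y; vanishes at y ∈ {0}. (0, 0): f_x = -81 ≠ 0.
  x = 1: f_y(1, y) = 18*y; vanishes at y ∈ {0}. (1, 0): f_x = -144 ≠ 0.
  x = 2: f_y(2, y) = 22*y; vanishes at y ∈ {0}. (2, 0): f_x = -225 ≠ 0.
  x = 3: f_y(3, y) = 26*y; vanishes at y ∈ {0}. (3, 0): f_x = -324 ≠ 0.
  x = 4: f_y(4, y) = 30*y; vanishes at y ∈ {0}. (4, 0): f_x = -441 ≠ 0.
Only singular point on the grid: (-3, 0).
Classify: substitute x = -3 + u, y = 0 + v and expand: f = -3*u**3 + 2*u*v**2 + v**2.
No constant or linear terms (consistent with a singular point). Quadratic part: v**2. Cubic part: -3*u**3 + 2*u*v**2.
The quadratic part v**2 is a perfect square, so there is a single (double) tangent line v = 0, i.e. y = 0. Restricting the cubic part to that line (v = 0) leaves -3*u**3 ≠ 0, so f is not divisible by v and the branch is v² ≈ 3*u**3 to lowest order — this is a cusp.
Classification: cusp.
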